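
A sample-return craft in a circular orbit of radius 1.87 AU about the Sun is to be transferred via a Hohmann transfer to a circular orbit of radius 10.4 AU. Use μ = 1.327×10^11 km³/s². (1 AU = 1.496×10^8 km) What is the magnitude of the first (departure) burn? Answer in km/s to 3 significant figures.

In km: r₁ = 1.87 × 1.496×10^8 = 2.79752×10^8 km; r₂ = 10.4 × 1.496×10^8 = 1.55584×10^9 km.
The Hohmann ellipse has a_t = (r₁ + r₂)/2 = 9.17796×10^8 km.
Circular speed at r = 2.79752×10^8 km: v_c = √(μ/r) = 21.780 km/s.
Vis-viva on the transfer ellipse at r = 2.79752×10^8 km gives v_t = √[μ(2/r − 1/a_t)] = 28.357 km/s.
Δv₁ = |v_t − v_c| = |28.357 − 21.780| = 6.577 km/s.

Δv₁ = 6.58 km/s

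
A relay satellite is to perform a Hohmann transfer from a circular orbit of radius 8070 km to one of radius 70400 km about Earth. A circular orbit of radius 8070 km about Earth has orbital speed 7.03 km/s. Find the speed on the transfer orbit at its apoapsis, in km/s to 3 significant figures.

From the circular-orbit relation v² = μ/r at r = 8070 km: μ = v²r = (7.03)² × 8070 = 3.98827×10^5 km³/s².
Transfer-ellipse semi-major axis a_t = (r₁ + r₂)/2 = (8070 + 70400)/2 = 39235 km.
The apoapsis of the transfer ellipse is at r = 70400 km.
Applying v² = μ(2/r − 1/a_t): v = 1.079 km/s.

v = 1.08 km/s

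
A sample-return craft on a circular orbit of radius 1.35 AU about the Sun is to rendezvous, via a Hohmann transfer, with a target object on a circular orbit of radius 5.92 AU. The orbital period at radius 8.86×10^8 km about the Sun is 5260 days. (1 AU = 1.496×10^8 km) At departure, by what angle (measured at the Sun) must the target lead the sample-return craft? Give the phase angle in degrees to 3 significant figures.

From Kepler's third law T² = 4π²r³/μ at r = 8.86×10^8 km, T = 5260 days = 5260 × 86400 s = 4.54464×10^8 s: μ = 4π²r³/T² = 1.32942×10^11 km³/s².
In km: r₁ = 1.35 × 1.496×10^8 = 2.0196×10^8 km; r₂ = 5.92 × 1.496×10^8 = 8.85632×10^8 km.
Transfer-ellipse semi-major axis a_t = (r₁ + r₂)/2 = (2.0196×10^8 + 8.85632×10^8)/2 = 5.43796×10^8 km.
The half-period of the transfer ellipse is t = π√(a_t³/μ) = 1.093×10^8 s.
Target angular speed ω₂ = √(μ/r₂³) = 1.383×10^-8 rad/s.
Angle swept by the target during transfer: ω₂·t = 1.5116 rad = 86.61°.
Arrival is 180° from departure on the ellipse, so φ = 180° − 86.61° = 93.4°.

φ = 93.4°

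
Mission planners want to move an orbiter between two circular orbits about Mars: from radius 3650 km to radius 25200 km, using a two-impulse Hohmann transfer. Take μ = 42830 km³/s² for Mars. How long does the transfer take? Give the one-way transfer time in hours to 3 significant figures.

Semi-major axis of the transfer orbit: a_t = (3650 + 25200)/2 = 14425 km.
Transfer time t = π√(a_t³/μ) = π√((14425)³ / 42830) = 26300 s.
Converting: 26300 s ÷ 3600 s/hour = 7.31 hours.

t = 7.31 hours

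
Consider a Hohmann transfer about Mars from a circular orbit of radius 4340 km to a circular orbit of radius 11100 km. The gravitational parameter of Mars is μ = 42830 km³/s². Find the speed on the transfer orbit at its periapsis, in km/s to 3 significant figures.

The Hohmann ellipse has a_t = (r₁ + r₂)/2 = 7720 km.
At periapsis, r = 4340 km.
From the vis-viva equation, v = √[μ(2/r − 1/a_t)] = 3.767 km/s.

v = 3.77 km/s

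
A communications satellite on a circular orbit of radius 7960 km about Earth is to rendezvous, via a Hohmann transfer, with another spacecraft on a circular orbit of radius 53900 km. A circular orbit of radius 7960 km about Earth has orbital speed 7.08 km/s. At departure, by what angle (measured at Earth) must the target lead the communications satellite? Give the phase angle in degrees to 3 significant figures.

From the circular-orbit relation v² = μ/r at r = 7960 km: μ = v²r = (7.08)² × 7960 = 3.99006×10^5 km³/s².
Transfer-ellipse semi-major axis a_t = (r₁ + r₂)/2 = (7960 + 53900)/2 = 30930 km.
Transfer time t = π√(a_t³/μ) = 27053.9 s.
The target's mean motion on its circular orbit is ω₂ = √(μ/r₂³) = 5.04785×10^-5 rad/s.
Angle swept by the target during transfer: ω₂·t = 1.36564 rad = 78.25°.
Arrival is 180° from departure on the ellipse, so φ = 180° − 78.25° = 102°.

φ = 102°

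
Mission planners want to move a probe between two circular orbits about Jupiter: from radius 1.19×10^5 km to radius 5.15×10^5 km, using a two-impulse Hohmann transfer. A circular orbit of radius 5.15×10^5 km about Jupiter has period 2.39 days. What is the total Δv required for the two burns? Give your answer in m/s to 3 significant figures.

Δv = 15000 m/s

From Kepler's third law T² = 4π²r³/μ at r = 5.15×10^5 km, T = 2.39 days = 2.39 × 86400 s = 2.06496×10^5 s: μ = 4π²r³/T² = 1.26461×10^8 km³/s².
Semi-major axis of the transfer orbit: a_t = (1.190×10^5 + 5.150×10^5)/2 = 3.170×10^5 km.
Circular speed at r₁: v₁ = √(μ/r₁) = √(1.26461×10^8/1.190×10^5) = 32.599 km/s.
Transfer-orbit speed at r₁ (v² = μ(2/r − 1/a)): v_p = √[μ(2/r₁ − 1/a_t)] = 41.551 km/s.
First burn Δv₁ = |v_p − v₁| = 8.952 km/s.
At r₂, v₂ = √(μ/r₂) = 15.67 km/s.
Transfer-orbit speed at r₂: v_a = √[μ(2/r₂ − 1/a_t)] = 9.601 km/s.
Second burn Δv₂ = |v₂ − v_a| = 6.069 km/s.
Total Δv = Δv₁ + Δv₂ = 15.02 km/s.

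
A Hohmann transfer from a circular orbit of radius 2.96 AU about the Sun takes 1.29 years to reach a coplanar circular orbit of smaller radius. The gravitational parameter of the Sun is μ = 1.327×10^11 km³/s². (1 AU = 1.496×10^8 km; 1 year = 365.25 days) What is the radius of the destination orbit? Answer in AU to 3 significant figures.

r₂ = 0.802 AU

In km: r₁ = 2.96 × 1.496×10^8 = 4.42816×10^8 km.
Transfer time t = 1.29 years × 365.25 × 86400 s = 4.0709304×10^7 s, and t = π√(a_t³/μ).
So a_t = (μ t²/π²)^(1/3) = (1.327×10^11 × (4.0709304×10^7)² / π²)^(1/3) = 2.8140×10^8 km.
Since a_t = (r₁ + r₂)/2, r₂ = 2a_t − r₁ = 2×2.8140×10^8 − 4.42816×10^8 = 1.19984×10^8 km.
In AU: r₂ = 1.19984×10^8 / 1.496×10^8 = 0.802 AU.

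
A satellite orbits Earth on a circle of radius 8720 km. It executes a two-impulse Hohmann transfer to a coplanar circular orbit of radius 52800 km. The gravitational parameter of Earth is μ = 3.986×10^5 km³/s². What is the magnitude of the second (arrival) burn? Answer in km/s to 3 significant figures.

Semi-major axis of the transfer orbit: a_t = (8720 + 52800)/2 = 30760 km.
On the circular orbit at r = 52800 km, v_c = √(μ/r) = 2.748 km/s.
Vis-viva on the transfer ellipse at r = 52800 km gives v_t = √[μ(2/r − 1/a_t)] = 1.463 km/s.
Δv₂ = |v_t − v_c| = |1.463 − 2.748| = 1.285 km/s.

Δv₂ = 1.28 km/s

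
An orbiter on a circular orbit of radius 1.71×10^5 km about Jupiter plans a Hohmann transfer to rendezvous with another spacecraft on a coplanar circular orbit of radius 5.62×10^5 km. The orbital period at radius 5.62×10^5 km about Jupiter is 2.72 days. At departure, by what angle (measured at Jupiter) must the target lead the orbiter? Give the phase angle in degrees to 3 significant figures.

From Kepler's third law T² = 4π²r³/μ at r = 5.62×10^5 km, T = 2.72 days = 2.72 × 86400 s = 2.35008×10^5 s: μ = 4π²r³/T² = 1.26883×10^8 km³/s².
Transfer-ellipse semi-major axis a_t = (r₁ + r₂)/2 = (1.710×10^5 + 5.620×10^5)/2 = 3.665×10^5 km.
The half-period of the transfer ellipse is t = π√(a_t³/μ) = 61881.3 s.
The target's mean motion on its circular orbit is ω₂ = √(μ/r₂³) = 2.67360×10^-5 rad/s.
Angle swept by the target during transfer: ω₂·t = 1.65446 rad = 94.79°.
Arrival is 180° from departure on the ellipse, so φ = 180° − 94.79° = 85.2°.

φ = 85.2°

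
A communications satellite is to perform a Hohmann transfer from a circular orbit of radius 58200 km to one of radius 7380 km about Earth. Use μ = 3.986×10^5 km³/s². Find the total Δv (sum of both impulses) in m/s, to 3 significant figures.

The Hohmann ellipse has a_t = (r₁ + r₂)/2 = 32790 km.
At r₁ the circular-orbit speed is v₁ = √(μ/r₁) = 2.617 km/s.
Transfer-orbit speed at r₁ (vis-viva): v_a = √[μ(2/r₁ − 1/a_t)] = 1.242 km/s.
First burn Δv₁ = |v_a − v₁| = 1.375 km/s.
At r₂, v₂ = √(μ/r₂) = 7.349 km/s.
Transfer-orbit speed at r₂: v_p = √[μ(2/r₂ − 1/a_t)] = 9.791 km/s.
Second burn Δv₂ = |v₂ − v_p| = 2.442 km/s.
Δv = Δv₁ + Δv₂ = 1.375 + 2.442 = 3.817 km/s.

Δv = 3820 m/s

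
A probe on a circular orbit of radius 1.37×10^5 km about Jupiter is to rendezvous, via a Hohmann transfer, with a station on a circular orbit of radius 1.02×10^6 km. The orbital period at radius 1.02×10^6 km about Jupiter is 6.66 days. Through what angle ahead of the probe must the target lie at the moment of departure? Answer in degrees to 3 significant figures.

From Kepler's third law T² = 4π²r³/μ at r = 1.02×10^6 km, T = 6.66 days = 6.66 × 86400 s = 5.75424×10^5 s: μ = 4π²r³/T² = 1.26527×10^8 km³/s².
Semi-major axis of the transfer orbit: a_t = (1.370×10^5 + 1.020×10^6)/2 = 5.785×10^5 km.
The half-period of the transfer ellipse is t = π√(a_t³/μ) = 1.22889×10^5 s.
The target's mean motion on its circular orbit is ω₂ = √(μ/r₂³) = 1.09192×10^-5 rad/s.
Angle swept by the target during transfer: ω₂·t = 1.34185 rad = 76.88°.
Arrival is 180° from departure on the ellipse, so φ = 180° − 76.88° = 103°.

φ = 103°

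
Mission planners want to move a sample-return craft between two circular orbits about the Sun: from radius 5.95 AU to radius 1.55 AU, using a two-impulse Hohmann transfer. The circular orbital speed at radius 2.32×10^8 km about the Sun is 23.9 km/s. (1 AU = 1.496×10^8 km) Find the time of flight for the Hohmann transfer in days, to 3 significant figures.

t = 1330 days

From the circular-orbit relation v² = μ/r at r = 2.32×10^8 km: μ = v²r = (23.9)² × 2.32×10^8 = 1.32521×10^11 km³/s².
In km: r₁ = 5.95 × 1.496×10^8 = 8.9012×10^8 km; r₂ = 1.55 × 1.496×10^8 = 2.3188×10^8 km.
Transfer-ellipse semi-major axis a_t = (r₁ + r₂)/2 = (8.9012×10^8 + 2.3188×10^8)/2 = 5.610×10^8 km.
Transfer time t = π√(a_t³/μ) = π√((5.610×10^8)³ / 1.32521×10^11) = 1.147×10^8 s.
Converting: 1.147×10^8 s ÷ 86400 s/day = 1330 days.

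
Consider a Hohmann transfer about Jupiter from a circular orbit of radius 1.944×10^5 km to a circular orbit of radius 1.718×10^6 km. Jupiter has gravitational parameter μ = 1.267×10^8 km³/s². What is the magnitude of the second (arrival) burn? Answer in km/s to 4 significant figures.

The Hohmann ellipse has a_t = (r₁ + r₂)/2 = 9.562×10^5 km.
Circular speed at r = 1.718×10^6 km: v_c = √(μ/r) = 8.588 km/s.
Vis-viva on the transfer ellipse at r = 1.718×10^6 km gives v_t = √[μ(2/r − 1/a_t)] = 3.872 km/s.
Δv₂ = |v_t − v_c| = |3.872 − 8.588| = 4.716 km/s.

Δv₂ = 4.716 km/s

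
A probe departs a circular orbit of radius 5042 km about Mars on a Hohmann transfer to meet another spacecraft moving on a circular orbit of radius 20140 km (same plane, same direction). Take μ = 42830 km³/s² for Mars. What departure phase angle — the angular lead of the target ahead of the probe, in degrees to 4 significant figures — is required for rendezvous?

Transfer-ellipse semi-major axis a_t = (r₁ + r₂)/2 = (5042 + 20140)/2 = 12591 km.
Transfer time t = π√(a_t³/μ) = 21450 s.
The target's mean motion on its circular orbit is ω₂ = √(μ/r₂³) = 7.241×10^-5 rad/s.
Angle swept by the target during transfer: ω₂·t = 1.553 rad = 88.98°.
Arrival is 180° from departure on the ellipse, so φ = 180° − 88.98° = 91.02°.

φ = 91.02°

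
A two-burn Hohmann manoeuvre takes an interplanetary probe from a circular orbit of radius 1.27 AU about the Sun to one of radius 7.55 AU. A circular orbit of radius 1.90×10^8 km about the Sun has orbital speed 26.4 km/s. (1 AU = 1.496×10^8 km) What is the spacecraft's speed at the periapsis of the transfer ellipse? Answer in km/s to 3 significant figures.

From the circular-orbit relation v² = μ/r at r = 1.90×10^8 km: μ = v²r = (26.4)² × 1.90×10^8 = 1.32422×10^11 km³/s².
In km: r₁ = 1.27 × 1.496×10^8 = 1.89992×10^8 km; r₂ = 7.55 × 1.496×10^8 = 1.12948×10^9 km.
The Hohmann ellipse has a_t = (r₁ + r₂)/2 = 6.59736×10^8 km.
At periapsis, r = 1.89992×10^8 km.
From the vis-viva equation, v = √[μ(2/r − 1/a_t)] = 34.54 km/s.

v = 34.5 km/s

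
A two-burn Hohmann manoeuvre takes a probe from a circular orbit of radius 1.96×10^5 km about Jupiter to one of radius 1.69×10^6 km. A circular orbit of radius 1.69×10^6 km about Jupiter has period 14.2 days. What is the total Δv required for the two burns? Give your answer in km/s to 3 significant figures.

From Kepler's third law T² = 4π²r³/μ at r = 1.69×10^6 km, T = 14.2 days = 14.2 × 86400 s = 1.22688×10^6 s: μ = 4π²r³/T² = 1.26595×10^8 km³/s².
Transfer-ellipse semi-major axis a_t = (r₁ + r₂)/2 = (1.960×10^5 + 1.690×10^6)/2 = 9.430×10^5 km.
At r₁ the circular-orbit speed is v₁ = √(μ/r₁) = 25.4144 km/s.
Transfer-orbit speed at r₁ (vis-viva equation): v_p = √[μ(2/r₁ − 1/a_t)] = 34.0226 km/s.
First burn Δv₁ = |v_p − v₁| = 8.608 km/s.
Circular speed at r₂: v₂ = √(μ/r₂) = 8.655 km/s.
Transfer-orbit speed at r₂: v_a = √[μ(2/r₂ − 1/a_t)] = 3.946 km/s.
Second burn Δv₂ = |v₂ − v_a| = 4.709 km/s.
Total Δv = Δv₁ + Δv₂ = 13.32 km/s.

Δv = 13.3 km/s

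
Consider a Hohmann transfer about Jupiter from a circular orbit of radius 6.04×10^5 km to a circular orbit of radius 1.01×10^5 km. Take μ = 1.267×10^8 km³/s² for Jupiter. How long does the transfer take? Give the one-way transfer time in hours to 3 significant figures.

Semi-major axis of the transfer orbit: a_t = (6.040×10^5 + 1.010×10^5)/2 = 3.525×10^5 km.
By Kepler's third law the transfer-orbit period is T = 2π√(a_t³/μ), so t = T/2 = 58410 s.
Converting: 58410 s ÷ 3600 s/hour = 16.2 hours.

t = 16.2 hours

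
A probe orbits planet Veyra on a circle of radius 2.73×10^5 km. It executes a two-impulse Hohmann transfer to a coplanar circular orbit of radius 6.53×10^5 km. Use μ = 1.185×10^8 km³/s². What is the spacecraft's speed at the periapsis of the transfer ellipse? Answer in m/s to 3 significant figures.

v = 24700 m/s

Transfer-ellipse semi-major axis a_t = (r₁ + r₂)/2 = (2.730×10^5 + 6.530×10^5)/2 = 4.630×10^5 km.
At periapsis, r = 2.730×10^5 km.
Applying v² = μ(2/r − 1/a_t): v = 24.74 km/s.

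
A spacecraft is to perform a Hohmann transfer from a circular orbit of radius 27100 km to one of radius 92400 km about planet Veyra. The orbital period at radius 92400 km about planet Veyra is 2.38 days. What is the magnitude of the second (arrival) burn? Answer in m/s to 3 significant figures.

Δv₂ = 922 m/s

From Kepler's third law T² = 4π²r³/μ at r = 92400 km, T = 2.38 days = 2.38 × 86400 s = 2.05632×10^5 s: μ = 4π²r³/T² = 7.36536×10^5 km³/s².
Transfer-ellipse semi-major axis a_t = (r₁ + r₂)/2 = (27100 + 92400)/2 = 59750 km.
On the circular orbit at r = 92400 km, v_c = √(μ/r) = 2.8233 km/s.
Transfer-orbit speed at the same r (vis-viva, a = a_t): v_t = √[μ(2/r − 1/a_t)] = 1.9014 km/s.
Δv₂ = |v_t − v_c| = |1.9014 − 2.8233| = 0.9219 km/s.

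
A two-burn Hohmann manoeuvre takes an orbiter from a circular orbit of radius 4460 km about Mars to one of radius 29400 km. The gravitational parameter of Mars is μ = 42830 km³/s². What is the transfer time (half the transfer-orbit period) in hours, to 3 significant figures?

The Hohmann ellipse has a_t = (r₁ + r₂)/2 = 16930 km.
Half the transfer-orbit period gives t = π√(a_t³/μ) = 33440 s.
Converting: 33440 s ÷ 3600 s/hour = 9.29 hours.

t = 9.29 hours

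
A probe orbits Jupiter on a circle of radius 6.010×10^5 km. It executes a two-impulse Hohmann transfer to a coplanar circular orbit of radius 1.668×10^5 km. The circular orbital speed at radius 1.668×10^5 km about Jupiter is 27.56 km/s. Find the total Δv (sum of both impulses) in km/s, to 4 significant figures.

From the circular-orbit relation v² = μ/r at r = 1.668×10^5 km: μ = v²r = (27.56)² × 1.668×10^5 = 1.26694×10^8 km³/s².
The Hohmann ellipse has a_t = (r₁ + r₂)/2 = 3.839×10^5 km.
At r₁ the circular-orbit speed is v₁ = √(μ/r₁) = 14.519 km/s.
Transfer-orbit speed at r₁ (v² = μ(2/r − 1/a)): v_a = √[μ(2/r₁ − 1/a_t)] = 9.5704 km/s.
First burn Δv₁ = |v_a − v₁| = 4.949 km/s.
At r₂, v₂ = √(μ/r₂) = 27.560 km/s.
Transfer-orbit speed at r₂: v_p = √[μ(2/r₂ − 1/a_t)] = 34.483 km/s.
Second burn Δv₂ = |v₂ − v_p| = 6.923 km/s.
Total Δv = Δv₁ + Δv₂ = 11.87 km/s.

Δv = 11.87 km/s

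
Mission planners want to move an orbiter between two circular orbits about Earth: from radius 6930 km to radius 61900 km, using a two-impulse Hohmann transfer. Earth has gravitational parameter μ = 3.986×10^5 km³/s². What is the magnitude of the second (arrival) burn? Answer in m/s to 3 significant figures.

Δv₂ = 1400 m/s

The Hohmann ellipse has a_t = (r₁ + r₂)/2 = 34415 km.
Circular speed at r = 61900 km: v_c = √(μ/r) = 2.538 km/s.
Transfer-orbit speed at the same r (vis-viva, a = a_t): v_t = √[μ(2/r − 1/a_t)] = 1.139 km/s.
Δv₂ = |v_t − v_c| = |1.139 − 2.538| = 1.399 km/s.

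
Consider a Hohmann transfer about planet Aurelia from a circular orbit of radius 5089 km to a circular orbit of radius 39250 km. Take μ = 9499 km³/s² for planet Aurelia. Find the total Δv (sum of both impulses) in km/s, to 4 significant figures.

Transfer-ellipse semi-major axis a_t = (r₁ + r₂)/2 = (5089 + 39250)/2 = 22169.5 km.
At r₁ the circular-orbit speed is v₁ = √(μ/r₁) = 1.3662 km/s.
On the transfer ellipse at r₁, vis-viva equation gives v_p = √[μ(2/r₁ − 1/a_t)] = 1.8179 km/s.
First burn Δv₁ = |v_p − v₁| = 0.4517 km/s.
Circular speed at r₂: v₂ = √(μ/r₂) = 0.4919 km/s.
Transfer-orbit speed at r₂: v_a = √[μ(2/r₂ − 1/a_t)] = 0.2357 km/s.
Second burn Δv₂ = |v₂ − v_a| = 0.2562 km/s.
Δv = Δv₁ + Δv₂ = 0.4517 + 0.2562 = 0.7079 km/s.

Δv = 0.7079 km/s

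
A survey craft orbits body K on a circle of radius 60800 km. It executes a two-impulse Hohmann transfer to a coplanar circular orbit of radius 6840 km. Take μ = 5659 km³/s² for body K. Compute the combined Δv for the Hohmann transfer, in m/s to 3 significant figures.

Transfer-ellipse semi-major axis a_t = (r₁ + r₂)/2 = (60800 + 6840)/2 = 33820 km.
Circular speed at r₁: v₁ = √(μ/r₁) = √(5659/60800) = 0.3051 km/s.
Transfer-orbit speed at r₁ (v² = μ(2/r − 1/a)): v_a = √[μ(2/r₁ − 1/a_t)] = 0.1372 km/s.
First burn Δv₁ = |v_a − v₁| = 0.1679 km/s.
At r₂, v₂ = √(μ/r₂) = 0.90958 km/s.
Transfer-orbit speed at r₂: v_p = √[μ(2/r₂ − 1/a_t)] = 1.2196 km/s.
Second burn Δv₂ = |v₂ − v_p| = 0.3100 km/s.
Δv = Δv₁ + Δv₂ = 0.1679 + 0.3100 = 0.4779 km/s.

Δv = 478 m/s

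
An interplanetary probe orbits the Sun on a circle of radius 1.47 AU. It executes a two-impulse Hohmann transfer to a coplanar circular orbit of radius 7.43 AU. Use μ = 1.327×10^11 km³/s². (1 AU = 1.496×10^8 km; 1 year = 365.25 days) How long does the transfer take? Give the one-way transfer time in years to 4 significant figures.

In km: r₁ = 1.47 × 1.496×10^8 = 2.19912×10^8 km; r₂ = 7.43 × 1.496×10^8 = 1.111528×10^9 km.
Semi-major axis of the transfer orbit: a_t = (2.19912×10^8 + 1.111528×10^9)/2 = 6.6572×10^8 km.
Half the transfer-orbit period gives t = π√(a_t³/μ) = 1.4813×10^8 s.
Converting: 1.4813×10^8 s ÷ 3.15576×10^7 s/year (365.25 × 86400) = 4.694 years.

t = 4.694 years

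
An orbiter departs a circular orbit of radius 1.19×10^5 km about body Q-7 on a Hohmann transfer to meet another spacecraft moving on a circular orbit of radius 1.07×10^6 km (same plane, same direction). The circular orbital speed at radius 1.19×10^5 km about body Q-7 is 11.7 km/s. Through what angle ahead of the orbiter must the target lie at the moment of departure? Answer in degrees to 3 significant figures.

From the circular-orbit relation v² = μ/r at r = 1.19×10^5 km: μ = v²r = (11.7)² × 1.19×10^5 = 1.62899×10^7 km³/s².
The Hohmann ellipse has a_t = (r₁ + r₂)/2 = 5.945×10^5 km.
The half-period of the transfer ellipse is t = π√(a_t³/μ) = 3.5679×10^5 s.
Target angular speed ω₂ = √(μ/r₂³) = 3.6466×10^-6 rad/s.
Angle swept by the target during transfer: ω₂·t = 1.3011 rad = 74.55°.
The orbiter traverses 180° on the transfer ellipse, so the target must lead by 180° − 74.55° = 105°.

φ = 105°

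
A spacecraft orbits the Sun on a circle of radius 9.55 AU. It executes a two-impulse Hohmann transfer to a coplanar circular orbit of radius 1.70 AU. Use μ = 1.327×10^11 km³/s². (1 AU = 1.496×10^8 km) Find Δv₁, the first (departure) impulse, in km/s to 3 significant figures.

In km: r₁ = 9.55 × 1.496×10^8 = 1.42868×10^9 km; r₂ = 1.70 × 1.496×10^8 = 2.5432×10^8 km.
Transfer-ellipse semi-major axis a_t = (r₁ + r₂)/2 = (1.42868×10^9 + 2.5432×10^8)/2 = 8.415×10^8 km.
Circular speed at r = 1.42868×10^9 km: v_c = √(μ/r) = 9.6376 km/s.
Vis-viva on the transfer ellipse at r = 1.42868×10^9 km gives v_t = √[μ(2/r − 1/a_t)] = 5.2982 km/s.
Δv₁ = |v_t − v_c| = |5.2982 − 9.6376| = 4.339 km/s.

Δv₁ = 4.34 km/s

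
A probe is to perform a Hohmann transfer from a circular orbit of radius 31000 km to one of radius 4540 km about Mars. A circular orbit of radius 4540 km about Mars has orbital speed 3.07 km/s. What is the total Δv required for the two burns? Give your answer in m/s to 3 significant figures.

From the circular-orbit relation v² = μ/r at r = 4540 km: μ = v²r = (3.07)² × 4540 = 42789.0 km³/s².
Semi-major axis of the transfer orbit: a_t = (31000 + 4540)/2 = 17770 km.
Circular speed at r₁: v₁ = √(μ/r₁) = √(42789.0/31000) = 1.17486 km/s.
Transfer-orbit speed at r₁ (vis-viva equation): v_a = √[μ(2/r₁ − 1/a_t)] = 0.593840 km/s.
First burn Δv₁ = |v_a − v₁| = 0.5810 km/s.
At r₂, v₂ = √(μ/r₂) = 3.0700 km/s.
Transfer-orbit speed at r₂: v_p = √[μ(2/r₂ − 1/a_t)] = 4.0549 km/s.
Second burn Δv₂ = |v₂ − v_p| = 0.9849 km/s.
Total Δv = Δv₁ + Δv₂ = 1.566 km/s.

Δv = 1570 m/s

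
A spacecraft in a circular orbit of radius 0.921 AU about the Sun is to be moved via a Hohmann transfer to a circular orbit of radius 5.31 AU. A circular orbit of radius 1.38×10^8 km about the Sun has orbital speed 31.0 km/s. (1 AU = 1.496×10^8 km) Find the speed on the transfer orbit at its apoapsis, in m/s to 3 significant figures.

From the circular-orbit relation v² = μ/r at r = 1.38×10^8 km: μ = v²r = (31.0)² × 1.38×10^8 = 1.32618×10^11 km³/s².
In km: r₁ = 0.921 × 1.496×10^8 = 1.377816×10^8 km; r₂ = 5.31 × 1.496×10^8 = 7.94376×10^8 km.
The Hohmann ellipse has a_t = (r₁ + r₂)/2 = 4.660788×10^8 km.
The apoapsis of the transfer ellipse is at r = 7.94376×10^8 km.
Applying v² = μ(2/r − 1/a_t): v = 7.025 km/s.

v = 7030 m/s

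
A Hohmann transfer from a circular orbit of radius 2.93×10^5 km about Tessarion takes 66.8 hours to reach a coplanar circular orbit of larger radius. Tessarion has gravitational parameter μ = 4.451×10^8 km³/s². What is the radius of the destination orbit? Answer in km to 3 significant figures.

Transfer time t = 66.8 hours = 2.4048×10^5 s, and t = π√(a_t³/μ).
So a_t = (μ t²/π²)^(1/3) = (4.451×10^8 × (2.4048×10^5)² / π²)^(1/3) = 1.3765×10^6 km.
Since a_t = (r₁ + r₂)/2, r₂ = 2a_t − r₁ = 2×1.3765×10^6 − 2.930×10^5 = 2.460×10^6 km.

r₂ = 2.46×10^6 km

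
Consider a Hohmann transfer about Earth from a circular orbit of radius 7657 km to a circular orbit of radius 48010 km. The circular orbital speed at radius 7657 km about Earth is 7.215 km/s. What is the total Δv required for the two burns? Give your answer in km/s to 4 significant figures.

From the circular-orbit relation v² = μ/r at r = 7657 km: μ = v²r = (7.215)² × 7657 = 3.98595×10^5 km³/s².
Transfer-ellipse semi-major axis a_t = (r₁ + r₂)/2 = (7657 + 48010)/2 = 27833.5 km.
Circular speed at r₁: v₁ = √(μ/r₁) = √(3.98595×10^5/7657) = 7.215 km/s.
Transfer-orbit speed at r₁ (vis-viva equation): v_p = √[μ(2/r₁ − 1/a_t)] = 9.476 km/s.
First burn Δv₁ = |v_p − v₁| = 2.261 km/s.
At r₂, v₂ = √(μ/r₂) = 2.881 km/s.
Transfer-orbit speed at r₂: v_a = √[μ(2/r₂ − 1/a_t)] = 1.511 km/s.
Second burn Δv₂ = |v₂ − v_a| = 1.370 km/s.
Total Δv = Δv₁ + Δv₂ = 3.631 km/s.

Δv = 3.631 km/s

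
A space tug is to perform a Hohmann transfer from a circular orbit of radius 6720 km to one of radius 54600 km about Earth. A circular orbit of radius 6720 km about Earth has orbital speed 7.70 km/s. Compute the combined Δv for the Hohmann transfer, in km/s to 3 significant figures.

Δv = 4.01 km/s

From the circular-orbit relation v² = μ/r at r = 6720 km: μ = v²r = (7.70)² × 6720 = 3.98429×10^5 km³/s².
Transfer-ellipse semi-major axis a_t = (r₁ + r₂)/2 = (6720 + 54600)/2 = 30660 km.
Circular speed at r₁: v₁ = √(μ/r₁) = √(3.98429×10^5/6720) = 7.7000 km/s.
Transfer-orbit speed at r₁ (v² = μ(2/r − 1/a)): v_p = √[μ(2/r₁ − 1/a_t)] = 10.275 km/s.
First burn Δv₁ = |v_p − v₁| = 2.575 km/s.
At r₂, v₂ = √(μ/r₂) = 2.7013 km/s.
Transfer-orbit speed at r₂: v_a = √[μ(2/r₂ − 1/a_t)] = 1.2647 km/s.
Second burn Δv₂ = |v₂ − v_a| = 1.437 km/s.
Total Δv = Δv₁ + Δv₂ = 4.012 km/s.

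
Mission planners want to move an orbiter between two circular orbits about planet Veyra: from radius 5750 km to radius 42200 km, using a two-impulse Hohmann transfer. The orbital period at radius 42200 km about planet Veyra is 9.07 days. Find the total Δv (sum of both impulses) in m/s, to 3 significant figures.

Δv = 472 m/s

From Kepler's third law T² = 4π²r³/μ at r = 42200 km, T = 9.07 days = 9.07 × 86400 s = 7.83648×10^5 s: μ = 4π²r³/T² = 4831.20 km³/s².
The Hohmann ellipse has a_t = (r₁ + r₂)/2 = 23975 km.
Circular speed at r₁: v₁ = √(μ/r₁) = √(4831.20/5750) = 0.91663 km/s.
On the transfer ellipse at r₁, vis-viva gives v_p = √[μ(2/r₁ − 1/a_t)] = 1.2161 km/s.
First burn Δv₁ = |v_p − v₁| = 0.29947 km/s.
Circular speed at r₂: v₂ = √(μ/r₂) = 0.33835 km/s.
Transfer-orbit speed at r₂: v_a = √[μ(2/r₂ − 1/a_t)] = 0.16570 km/s.
Second burn Δv₂ = |v₂ − v_a| = 0.17265 km/s.
Δv = Δv₁ + Δv₂ = 0.29947 + 0.17265 = 0.4721 km/s.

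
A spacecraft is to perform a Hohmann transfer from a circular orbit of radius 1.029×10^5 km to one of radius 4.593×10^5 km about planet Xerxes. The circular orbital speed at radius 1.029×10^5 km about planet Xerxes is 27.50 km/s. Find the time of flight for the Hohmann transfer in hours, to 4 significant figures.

t = 14.74 hours

From the circular-orbit relation v² = μ/r at r = 1.029×10^5 km: μ = v²r = (27.50)² × 1.029×10^5 = 7.78181×10^7 km³/s².
The Hohmann ellipse has a_t = (r₁ + r₂)/2 = 2.811×10^5 km.
Transfer time t = π√(a_t³/μ) = π√((2.811×10^5)³ / 7.78181×10^7) = 53080 s.
Converting: 53080 s ÷ 3600 s/hour = 14.74 hours.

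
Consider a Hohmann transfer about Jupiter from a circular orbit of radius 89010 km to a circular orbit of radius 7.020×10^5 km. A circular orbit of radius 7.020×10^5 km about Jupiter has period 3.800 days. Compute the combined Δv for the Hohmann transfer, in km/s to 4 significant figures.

From Kepler's third law T² = 4π²r³/μ at r = 7.020×10^5 km, T = 3.800 days = 3.800 × 86400 s = 3.2832×10^5 s: μ = 4π²r³/T² = 1.26700×10^8 km³/s².
Transfer-ellipse semi-major axis a_t = (r₁ + r₂)/2 = (89010 + 7.020×10^5)/2 = 3.95505×10^5 km.
At r₁ the circular-orbit speed is v₁ = √(μ/r₁) = 37.728 km/s.
On the transfer ellipse at r₁, v² = μ(2/r − 1/a) gives v_p = √[μ(2/r₁ − 1/a_t)] = 50.264 km/s.
First burn Δv₁ = |v_p − v₁| = 12.54 km/s.
At r₂, v₂ = √(μ/r₂) = 13.434 km/s.
Transfer-orbit speed at r₂: v_a = √[μ(2/r₂ − 1/a_t)] = 6.3733 km/s.
Second burn Δv₂ = |v₂ − v_a| = 7.061 km/s.
Δv = Δv₁ + Δv₂ = 12.54 + 7.061 = 19.60 km/s.

Δv = 19.60 km/s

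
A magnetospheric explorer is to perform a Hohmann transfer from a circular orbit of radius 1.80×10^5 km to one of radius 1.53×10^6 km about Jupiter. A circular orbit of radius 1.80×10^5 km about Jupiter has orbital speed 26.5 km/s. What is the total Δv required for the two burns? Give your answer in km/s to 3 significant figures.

Δv = 13.9 km/s

From the circular-orbit relation v² = μ/r at r = 1.80×10^5 km: μ = v²r = (26.5)² × 1.80×10^5 = 1.26405×10^8 km³/s².
The Hohmann ellipse has a_t = (r₁ + r₂)/2 = 8.550×10^5 km.
Circular speed at r₁: v₁ = √(μ/r₁) = √(1.26405×10^8/1.800×10^5) = 26.500 km/s.
Transfer-orbit speed at r₁ (v² = μ(2/r − 1/a)): v_p = √[μ(2/r₁ − 1/a_t)] = 35.449 km/s.
First burn Δv₁ = |v_p − v₁| = 8.949 km/s.
At r₂, v₂ = √(μ/r₂) = 9.0894 km/s.
Transfer-orbit speed at r₂: v_a = √[μ(2/r₂ − 1/a_t)] = 4.1705 km/s.
Second burn Δv₂ = |v₂ − v_a| = 4.919 km/s.
Total Δv = Δv₁ + Δv₂ = 13.87 km/s.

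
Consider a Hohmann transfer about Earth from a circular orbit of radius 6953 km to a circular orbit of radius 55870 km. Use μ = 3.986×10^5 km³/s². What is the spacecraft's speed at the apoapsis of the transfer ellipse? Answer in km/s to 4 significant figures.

The Hohmann ellipse has a_t = (r₁ + r₂)/2 = 31411.5 km.
At apoapsis, r = 55870 km.
Applying v² = μ(2/r − 1/a_t): v = 1.257 km/s.

v = 1.257 km/s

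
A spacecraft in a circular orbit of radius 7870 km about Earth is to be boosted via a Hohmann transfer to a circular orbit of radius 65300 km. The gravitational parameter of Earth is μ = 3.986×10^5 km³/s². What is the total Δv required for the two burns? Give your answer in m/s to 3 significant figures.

Δv = 3720 m/s

Semi-major axis of the transfer orbit: a_t = (7870 + 65300)/2 = 36585 km.
Circular speed at r₁: v₁ = √(μ/r₁) = √(3.986×10^5/7870) = 7.117 km/s.
Transfer-orbit speed at r₁ (vis-viva equation): v_p = √[μ(2/r₁ − 1/a_t)] = 9.508 km/s.
First burn Δv₁ = |v_p − v₁| = 2.391 km/s.
At r₂, v₂ = √(μ/r₂) = 2.471 km/s.
Transfer-orbit speed at r₂: v_a = √[μ(2/r₂ − 1/a_t)] = 1.146 km/s.
Second burn Δv₂ = |v₂ − v_a| = 1.325 km/s.
Δv = Δv₁ + Δv₂ = 2.391 + 1.325 = 3.716 km/s.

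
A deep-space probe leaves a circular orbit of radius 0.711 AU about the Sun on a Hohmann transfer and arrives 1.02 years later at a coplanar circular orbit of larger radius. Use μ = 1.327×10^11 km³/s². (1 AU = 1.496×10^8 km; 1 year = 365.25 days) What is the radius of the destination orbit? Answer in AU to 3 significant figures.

r₂ = 2.51 AU

In km: r₁ = 0.711 × 1.496×10^8 = 1.063656×10^8 km.
Transfer time t = 1.02 years × 365.25 × 86400 s = 3.2188752×10^7 s, and t = π√(a_t³/μ).
So a_t = (μ t²/π²)^(1/3) = (1.327×10^11 × (3.2188752×10^7)² / π²)^(1/3) = 2.4062×10^8 km.
Since a_t = (r₁ + r₂)/2, r₂ = 2a_t − r₁ = 2×2.4062×10^8 − 1.063656×10^8 = 3.748744×10^8 km.
In AU: r₂ = 3.748744×10^8 / 1.496×10^8 = 2.51 AU.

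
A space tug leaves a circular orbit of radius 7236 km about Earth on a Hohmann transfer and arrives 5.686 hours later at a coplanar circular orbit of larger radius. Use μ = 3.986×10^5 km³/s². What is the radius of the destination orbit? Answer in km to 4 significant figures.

Transfer time t = 5.686 hours = 20469.6 s, and t = π√(a_t³/μ).
So a_t = (μ t²/π²)^(1/3) = (3.986×10^5 × (20469.6)² / π²)^(1/3) = 25674 km.
Since a_t = (r₁ + r₂)/2, r₂ = 2a_t − r₁ = 2×25674 − 7236 = 44112 km.

r₂ = 44110 km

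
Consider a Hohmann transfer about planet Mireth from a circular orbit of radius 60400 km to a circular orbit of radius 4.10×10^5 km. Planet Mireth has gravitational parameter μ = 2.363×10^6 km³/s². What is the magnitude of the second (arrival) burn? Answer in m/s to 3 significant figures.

Δv₂ = 1180 m/s

Semi-major axis of the transfer orbit: a_t = (60400 + 4.100×10^5)/2 = 2.352×10^5 km.
Circular speed at r = 4.100×10^5 km: v_c = √(μ/r) = 2.401 km/s.
Transfer-orbit speed at the same r (vis-viva, a = a_t): v_t = √[μ(2/r − 1/a_t)] = 1.217 km/s.
Δv₂ = |v_t − v_c| = |1.217 − 2.401| = 1.184 km/s.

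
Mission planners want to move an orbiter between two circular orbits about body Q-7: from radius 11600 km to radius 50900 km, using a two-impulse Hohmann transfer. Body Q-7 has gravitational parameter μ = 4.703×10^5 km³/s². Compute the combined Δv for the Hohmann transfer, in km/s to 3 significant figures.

The Hohmann ellipse has a_t = (r₁ + r₂)/2 = 31250 km.
Circular speed at r₁: v₁ = √(μ/r₁) = √(4.703×10^5/11600) = 6.367 km/s.
On the transfer ellipse at r₁, vis-viva gives v_p = √[μ(2/r₁ − 1/a_t)] = 8.126 km/s.
First burn Δv₁ = |v_p − v₁| = 1.759 km/s.
Circular speed at r₂: v₂ = √(μ/r₂) = 3.040 km/s.
Transfer-orbit speed at r₂: v_a = √[μ(2/r₂ − 1/a_t)] = 1.852 km/s.
Second burn Δv₂ = |v₂ − v_a| = 1.188 km/s.
Δv = Δv₁ + Δv₂ = 1.759 + 1.188 = 2.947 km/s.

Δv = 2.95 km/s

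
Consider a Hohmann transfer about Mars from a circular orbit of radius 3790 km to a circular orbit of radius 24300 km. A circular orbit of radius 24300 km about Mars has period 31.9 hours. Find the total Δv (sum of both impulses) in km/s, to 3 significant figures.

Δv = 1.70 km/s

From Kepler's third law T² = 4π²r³/μ at r = 24300 km, T = 31.9 hours = 31.9 × 3600 s = 1.1484×10^5 s: μ = 4π²r³/T² = 42952.9 km³/s².
Transfer-ellipse semi-major axis a_t = (r₁ + r₂)/2 = (3790 + 24300)/2 = 14045 km.
Circular speed at r₁: v₁ = √(μ/r₁) = √(42952.9/3790) = 3.366 km/s.
On the transfer ellipse at r₁, vis-viva gives v_p = √[μ(2/r₁ − 1/a_t)] = 4.428 km/s.
First burn Δv₁ = |v_p − v₁| = 1.062 km/s.
Circular speed at r₂: v₂ = √(μ/r₂) = 1.3295 km/s.
Transfer-orbit speed at r₂: v_a = √[μ(2/r₂ − 1/a_t)] = 0.69064 km/s.
Second burn Δv₂ = |v₂ − v_a| = 0.6389 km/s.
Δv = Δv₁ + Δv₂ = 1.062 + 0.6389 = 1.701 km/s.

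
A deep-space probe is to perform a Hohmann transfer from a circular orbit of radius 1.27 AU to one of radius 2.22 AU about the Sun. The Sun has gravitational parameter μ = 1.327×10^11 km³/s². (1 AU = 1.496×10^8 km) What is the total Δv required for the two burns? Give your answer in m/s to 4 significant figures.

Δv = 6317 m/s

In km: r₁ = 1.27 × 1.496×10^8 = 1.89992×10^8 km; r₂ = 2.22 × 1.496×10^8 = 3.32112×10^8 km.
The Hohmann ellipse has a_t = (r₁ + r₂)/2 = 2.61052×10^8 km.
At r₁ the circular-orbit speed is v₁ = √(μ/r₁) = 26.428 km/s.
Transfer-orbit speed at r₁ (vis-viva): v_p = √[μ(2/r₁ − 1/a_t)] = 29.809 km/s.
First burn Δv₁ = |v_p − v₁| = 3.381 km/s.
At r₂, v₂ = √(μ/r₂) = 19.989 km/s.
Transfer-orbit speed at r₂: v_a = √[μ(2/r₂ − 1/a_t)] = 17.053 km/s.
Second burn Δv₂ = |v₂ − v_a| = 2.936 km/s.
Total Δv = Δv₁ + Δv₂ = 6.317 km/s.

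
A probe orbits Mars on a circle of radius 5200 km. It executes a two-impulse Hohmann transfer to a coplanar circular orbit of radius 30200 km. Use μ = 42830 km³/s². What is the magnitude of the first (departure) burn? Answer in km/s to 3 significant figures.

The Hohmann ellipse has a_t = (r₁ + r₂)/2 = 17700 km.
Circular speed at r = 5200 km: v_c = √(μ/r) = 2.86994 km/s.
Transfer-orbit speed at the same r (vis-viva, a = a_t): v_t = √[μ(2/r − 1/a_t)] = 3.74877 km/s.
Δv₁ = |v_t − v_c| = |3.74877 − 2.86994| = 0.8788 km/s.

Δv₁ = 0.879 km/s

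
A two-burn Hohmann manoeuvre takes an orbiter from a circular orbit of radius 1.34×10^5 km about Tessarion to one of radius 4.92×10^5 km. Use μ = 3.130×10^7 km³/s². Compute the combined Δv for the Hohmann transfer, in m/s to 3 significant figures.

The Hohmann ellipse has a_t = (r₁ + r₂)/2 = 3.130×10^5 km.
Circular speed at r₁: v₁ = √(μ/r₁) = √(3.130×10^7/1.340×10^5) = 15.2834 km/s.
On the transfer ellipse at r₁, vis-viva equation gives v_p = √[μ(2/r₁ − 1/a_t)] = 19.1615 km/s.
First burn Δv₁ = |v_p − v₁| = 3.878 km/s.
At r₂, v₂ = √(μ/r₂) = 7.976 km/s.
Transfer-orbit speed at r₂: v_a = √[μ(2/r₂ − 1/a_t)] = 5.219 km/s.
Second burn Δv₂ = |v₂ − v_a| = 2.757 km/s.
Total Δv = Δv₁ + Δv₂ = 6.635 km/s.

Δv = 6640 m/s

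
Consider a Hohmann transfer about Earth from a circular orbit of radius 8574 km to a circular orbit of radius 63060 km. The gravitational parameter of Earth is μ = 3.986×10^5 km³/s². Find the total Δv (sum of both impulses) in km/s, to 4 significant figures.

Semi-major axis of the transfer orbit: a_t = (8574 + 63060)/2 = 35817 km.
Circular speed at r₁: v₁ = √(μ/r₁) = √(3.986×10^5/8574) = 6.818 km/s.
On the transfer ellipse at r₁, vis-viva gives v_p = √[μ(2/r₁ − 1/a_t)] = 9.047 km/s.
First burn Δv₁ = |v_p − v₁| = 2.229 km/s.
At r₂, v₂ = √(μ/r₂) = 2.514 km/s.
Transfer-orbit speed at r₂: v_a = √[μ(2/r₂ − 1/a_t)] = 1.230 km/s.
Second burn Δv₂ = |v₂ − v_a| = 1.284 km/s.
Δv = Δv₁ + Δv₂ = 2.229 + 1.284 = 3.513 km/s.

Δv = 3.513 km/s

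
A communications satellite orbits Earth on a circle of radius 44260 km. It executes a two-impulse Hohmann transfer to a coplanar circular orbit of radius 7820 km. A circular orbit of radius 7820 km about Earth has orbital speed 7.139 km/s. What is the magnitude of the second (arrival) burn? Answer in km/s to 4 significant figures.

Δv₂ = 2.168 km/s

From the circular-orbit relation v² = μ/r at r = 7820 km: μ = v²r = (7.139)² × 7820 = 3.98549×10^5 km³/s².
Transfer-ellipse semi-major axis a_t = (r₁ + r₂)/2 = (44260 + 7820)/2 = 26040 km.
On the circular orbit at r = 7820 km, v_c = √(μ/r) = 7.139 km/s.
Transfer-orbit speed at the same r (vis-viva, a = a_t): v_t = √[μ(2/r − 1/a_t)] = 9.307 km/s.
Δv₂ = |v_t − v_c| = |9.307 − 7.139| = 2.168 km/s.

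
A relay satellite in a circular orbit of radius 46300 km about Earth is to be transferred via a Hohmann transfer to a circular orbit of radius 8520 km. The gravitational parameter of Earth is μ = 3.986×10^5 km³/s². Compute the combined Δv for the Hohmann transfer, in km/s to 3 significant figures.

Δv = 3.35 km/s

Semi-major axis of the transfer orbit: a_t = (46300 + 8520)/2 = 27410 km.
At r₁ the circular-orbit speed is v₁ = √(μ/r₁) = 2.934 km/s.
On the transfer ellipse at r₁, vis-viva gives v_a = √[μ(2/r₁ − 1/a_t)] = 1.636 km/s.
First burn Δv₁ = |v_a − v₁| = 1.298 km/s.
At r₂, v₂ = √(μ/r₂) = 6.840 km/s.
Transfer-orbit speed at r₂: v_p = √[μ(2/r₂ − 1/a_t)] = 8.890 km/s.
Second burn Δv₂ = |v₂ − v_p| = 2.050 km/s.
Total Δv = Δv₁ + Δv₂ = 3.348 km/s.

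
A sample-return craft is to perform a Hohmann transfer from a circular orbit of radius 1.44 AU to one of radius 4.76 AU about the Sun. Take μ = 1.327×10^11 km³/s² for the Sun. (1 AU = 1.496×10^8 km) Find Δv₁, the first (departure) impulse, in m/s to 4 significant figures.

Δv₁ = 5935 m/s

In km: r₁ = 1.44 × 1.496×10^8 = 2.15424×10^8 km; r₂ = 4.76 × 1.496×10^8 = 7.12096×10^8 km.
Semi-major axis of the transfer orbit: a_t = (2.15424×10^8 + 7.12096×10^8)/2 = 4.6376×10^8 km.
Circular speed at r = 2.15424×10^8 km: v_c = √(μ/r) = 24.81924 km/s.
Transfer-orbit speed at the same r (vis-viva, a = a_t): v_t = √[μ(2/r − 1/a_t)] = 30.75467 km/s.
Δv₁ = |v_t − v_c| = |30.75467 − 24.81924| = 5.935 km/s.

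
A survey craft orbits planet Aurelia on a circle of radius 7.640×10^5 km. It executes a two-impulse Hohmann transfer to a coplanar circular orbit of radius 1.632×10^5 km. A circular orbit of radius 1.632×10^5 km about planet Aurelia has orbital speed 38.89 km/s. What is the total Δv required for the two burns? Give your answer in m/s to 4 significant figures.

From the circular-orbit relation v² = μ/r at r = 1.632×10^5 km: μ = v²r = (38.89)² × 1.632×10^5 = 2.46829×10^8 km³/s².
Semi-major axis of the transfer orbit: a_t = (7.640×10^5 + 1.632×10^5)/2 = 4.636×10^5 km.
At r₁ the circular-orbit speed is v₁ = √(μ/r₁) = 17.97 km/s.
Transfer-orbit speed at r₁ (vis-viva equation): v_a = √[μ(2/r₁ − 1/a_t)] = 10.66 km/s.
First burn Δv₁ = |v_a − v₁| = 7.310 km/s.
At r₂, v₂ = √(μ/r₂) = 38.89 km/s.
Transfer-orbit speed at r₂: v_p = √[μ(2/r₂ − 1/a_t)] = 49.92 km/s.
Second burn Δv₂ = |v₂ − v_p| = 11.03 km/s.
Δv = Δv₁ + Δv₂ = 7.310 + 11.03 = 18.34 km/s.

Δv = 18340 m/s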